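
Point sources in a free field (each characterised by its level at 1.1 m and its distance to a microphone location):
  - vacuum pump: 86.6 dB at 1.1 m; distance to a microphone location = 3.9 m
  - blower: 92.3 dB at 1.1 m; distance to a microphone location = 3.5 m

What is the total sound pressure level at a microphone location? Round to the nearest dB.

Propagate each source to the receiver with L = L_ref − 20·log₁₀(r/r_ref), then add intensities.
vacuum pump: 86.6 − 20·log₁₀(3.9/1.1) = 86.6 − 10.99 = 75.61 dB.
blower: 92.3 − 20·log₁₀(3.5/1.1) = 92.3 − 10.05 = 82.25 dB.
Σ 10^(L/10) = 2.041e+08 → L_total = 10·log₁₀(2.041e+08) = 83.10 dB.

83 dB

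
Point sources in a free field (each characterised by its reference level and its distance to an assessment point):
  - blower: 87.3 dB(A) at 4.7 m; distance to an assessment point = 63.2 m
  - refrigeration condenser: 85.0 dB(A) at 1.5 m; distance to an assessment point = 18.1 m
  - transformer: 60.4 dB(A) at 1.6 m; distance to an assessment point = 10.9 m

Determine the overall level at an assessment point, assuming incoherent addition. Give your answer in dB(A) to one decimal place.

Propagate each source to the receiver with L = L_ref − 20·log₁₀(r/r_ref), then add intensities.
blower: 87.3 − 20·log₁₀(63.2/4.7) = 87.3 − 22.57 = 64.73 dB(A).
refrigeration condenser: 85.0 − 20·log₁₀(18.1/1.5) = 85.0 − 21.63 = 63.37 dB(A).
transformer: 60.4 − 20·log₁₀(10.9/1.6) = 60.4 − 16.67 = 43.73 dB(A).
Σ 10^(L/10) = 5.165e+06 → L_total = 10·log₁₀(5.165e+06) = 67.13 dB(A).

67.1 dB(A)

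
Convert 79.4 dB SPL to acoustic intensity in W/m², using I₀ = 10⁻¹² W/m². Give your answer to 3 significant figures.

L = 10·log₁₀(I/I₀) ⇒ I = I₀·10^(L/10) = 10⁻¹² × 10^7.94.

8.71e-05 W/m²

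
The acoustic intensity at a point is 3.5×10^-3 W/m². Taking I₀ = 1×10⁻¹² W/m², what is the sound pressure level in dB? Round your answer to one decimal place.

95.4 dB

I/I₀ = 3.5×10^-3/10⁻¹² = 3.5×10^9, and L = 10·log₁₀(I/I₀).
L = 10·(0.5441 + 9) = 95.44 dB.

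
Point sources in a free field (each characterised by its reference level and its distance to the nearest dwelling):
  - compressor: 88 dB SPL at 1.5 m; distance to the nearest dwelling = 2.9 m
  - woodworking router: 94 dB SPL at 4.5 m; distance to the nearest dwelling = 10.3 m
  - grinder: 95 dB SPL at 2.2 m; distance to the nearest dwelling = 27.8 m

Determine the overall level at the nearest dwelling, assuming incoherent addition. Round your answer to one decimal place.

First find each source's level at the receiver (point-source: −20·log₁₀(r/r_ref)), then combine on an intensity basis.
compressor: 88 − 20·log₁₀(2.9/1.5) = 88 − 5.73 = 82.27 dB SPL.
woodworking router: 94 − 20·log₁₀(10.3/4.5) = 94 − 7.19 = 86.81 dB SPL.
grinder: 95 − 20·log₁₀(27.8/2.2) = 95 − 22.03 = 72.97 dB SPL.
Σ 10^(L/10) = 6.681e+08 → L_total = 10·log₁₀(6.681e+08) = 88.25 dB SPL.

88.2 dB SPL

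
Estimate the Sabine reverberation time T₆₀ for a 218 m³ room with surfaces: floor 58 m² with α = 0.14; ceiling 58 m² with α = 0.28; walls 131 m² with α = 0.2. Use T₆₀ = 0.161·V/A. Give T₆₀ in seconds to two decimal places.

0.69 s

A = Σ Sᵢαᵢ = 58·0.14 + 58·0.28 + 131·0.2 = 50.56 m².
T₆₀ = 0.161 × 218 / 50.56 = 0.694 s.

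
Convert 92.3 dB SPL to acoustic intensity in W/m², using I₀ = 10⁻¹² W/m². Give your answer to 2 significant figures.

I = I₀·10^(L/10) = 10⁻¹² × 10^(92.3/10) = 10^(-2.770).

0.0017 W/m²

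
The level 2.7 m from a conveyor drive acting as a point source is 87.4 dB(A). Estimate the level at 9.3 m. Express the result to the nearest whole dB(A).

For a point source, L₂ = L₁ − 20·log₁₀(r₂/r₁).
L₂ = 87.4 − 20·log₁₀(9.3/2.7) = 87.4 − 10.742 = 76.66 dB(A).

77 dB(A)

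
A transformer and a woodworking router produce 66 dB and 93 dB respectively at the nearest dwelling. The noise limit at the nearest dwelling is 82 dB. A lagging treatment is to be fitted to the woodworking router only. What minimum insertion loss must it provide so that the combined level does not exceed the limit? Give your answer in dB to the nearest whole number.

The untreated sources together contribute 10^(66/10) = 3.981e+06, i.e. 66.00 dB.
To meet 82 dB overall, the treated woodworking router may contribute at most 10^(82/10) − 3.981e+06 = 1.545e+08, i.e. 81.89 dB.
Required insertion loss = 93 − 81.89 = 11.11 dB.

11 dB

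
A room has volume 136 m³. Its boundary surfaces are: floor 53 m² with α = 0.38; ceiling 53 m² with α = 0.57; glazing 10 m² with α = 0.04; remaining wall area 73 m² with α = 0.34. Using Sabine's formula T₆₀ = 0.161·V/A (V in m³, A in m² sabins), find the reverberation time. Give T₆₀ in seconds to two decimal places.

0.29 s

A = Σ Sᵢαᵢ = 53·0.38 + 53·0.57 + 10·0.04 + 73·0.34 = 75.57 m².
T₆₀ = 0.161·V/A = 0.161·136/75.57 = 0.290 s.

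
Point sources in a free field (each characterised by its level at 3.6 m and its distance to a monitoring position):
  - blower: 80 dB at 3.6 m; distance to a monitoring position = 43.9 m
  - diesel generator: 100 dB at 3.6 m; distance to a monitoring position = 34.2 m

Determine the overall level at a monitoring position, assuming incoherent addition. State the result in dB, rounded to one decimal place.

80.5 dB

First find each source's level at the receiver (point-source: −20·log₁₀(r/r_ref)), then combine on an intensity basis.
blower: 80 − 20·log₁₀(43.9/3.6) = 80 − 21.72 = 58.28 dB.
diesel generator: 100 − 20·log₁₀(34.2/3.6) = 100 − 19.55 = 80.45 dB.
Σ 10^(L/10) = 1.115e+08 → L_total = 10·log₁₀(1.115e+08) = 80.47 dB.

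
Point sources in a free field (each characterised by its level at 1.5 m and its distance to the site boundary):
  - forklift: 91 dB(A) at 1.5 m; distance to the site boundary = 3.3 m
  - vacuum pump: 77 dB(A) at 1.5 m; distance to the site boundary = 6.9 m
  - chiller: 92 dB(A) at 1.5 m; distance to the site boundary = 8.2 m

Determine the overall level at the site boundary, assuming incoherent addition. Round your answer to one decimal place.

First find each source's level at the receiver (point-source: −20·log₁₀(r/r_ref)), then combine on an intensity basis.
forklift: 91 − 20·log₁₀(3.3/1.5) = 91 − 6.85 = 84.15 dB(A).
vacuum pump: 77 − 20·log₁₀(6.9/1.5) = 77 − 13.26 = 63.74 dB(A).
chiller: 92 − 20·log₁₀(8.2/1.5) = 92 − 14.75 = 77.25 dB(A).
Σ 10^(L/10) = 3.155e+08 → L_total = 10·log₁₀(3.155e+08) = 84.99 dB(A).

85.0 dB(A)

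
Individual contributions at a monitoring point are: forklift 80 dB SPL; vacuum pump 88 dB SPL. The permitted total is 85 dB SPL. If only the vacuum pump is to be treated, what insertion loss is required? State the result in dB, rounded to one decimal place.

Everything except the vacuum pump sums to 10^(80/10) = 1.000e+08 in linear terms, 80.00 dB SPL.
To meet 85 dB SPL overall, the treated vacuum pump may contribute at most 10^(85/10) − 1.000e+08 = 2.162e+08, i.e. 83.35 dB SPL.
Required insertion loss = 88 − 83.35 = 4.65 dB.

4.7 dB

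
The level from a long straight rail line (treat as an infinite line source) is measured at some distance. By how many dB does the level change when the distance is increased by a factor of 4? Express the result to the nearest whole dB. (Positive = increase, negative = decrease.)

-6 dB

A line source loses 3 dB per doubling of distance; generally ΔL = −10·log₁₀(r₂/r₁).
ΔL = −10·log₁₀(4) = -6.02 dB.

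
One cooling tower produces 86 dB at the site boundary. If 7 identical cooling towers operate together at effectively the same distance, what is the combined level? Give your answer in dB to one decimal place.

L_total = L₁ + 10·log₁₀ N for N identical incoherent sources.
L_total = 86 + 10·log₁₀(7) = 86 + 8.451 = 94.45 dB.

94.5 dB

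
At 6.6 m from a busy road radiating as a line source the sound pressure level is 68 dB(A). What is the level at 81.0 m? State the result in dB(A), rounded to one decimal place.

57.1 dB(A)

For a line source, L₂ = L₁ − 10·log₁₀(r₂/r₁).
L₂ = 68 − 10·log₁₀(81.0/6.6) = 68 − 10.889 = 57.11 dB(A).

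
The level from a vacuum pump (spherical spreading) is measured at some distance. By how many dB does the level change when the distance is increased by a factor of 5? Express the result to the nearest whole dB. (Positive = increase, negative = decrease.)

-14 dB

With spherical spreading the level changes by −20·log₁₀(r₂/r₁).
ΔL = −20·log₁₀(5) = -13.98 dB.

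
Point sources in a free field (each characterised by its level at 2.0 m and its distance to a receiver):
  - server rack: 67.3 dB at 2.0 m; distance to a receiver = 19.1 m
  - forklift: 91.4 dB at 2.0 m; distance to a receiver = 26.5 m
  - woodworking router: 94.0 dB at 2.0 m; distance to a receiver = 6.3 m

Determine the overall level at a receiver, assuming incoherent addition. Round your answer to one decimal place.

84.2 dB

First find each source's level at the receiver (point-source: −20·log₁₀(r/r_ref)), then combine on an intensity basis.
server rack: 67.3 − 20·log₁₀(19.1/2.0) = 67.3 − 19.60 = 47.70 dB.
forklift: 91.4 − 20·log₁₀(26.5/2.0) = 91.4 − 22.44 = 68.96 dB.
woodworking router: 94.0 − 20·log₁₀(6.3/2.0) = 94.0 − 9.97 = 84.03 dB.
Σ 10^(L/10) = 2.611e+08 → L_total = 10·log₁₀(2.611e+08) = 84.17 dB.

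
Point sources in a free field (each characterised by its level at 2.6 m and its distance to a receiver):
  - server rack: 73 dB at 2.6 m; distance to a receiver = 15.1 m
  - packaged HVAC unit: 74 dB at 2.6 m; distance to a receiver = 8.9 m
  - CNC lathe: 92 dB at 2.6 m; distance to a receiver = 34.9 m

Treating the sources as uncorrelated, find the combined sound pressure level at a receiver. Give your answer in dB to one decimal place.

Apply inverse-square spreading to bring every level to the receiver, then sum 10^(L/10).
server rack: 73 − 20·log₁₀(15.1/2.6) = 73 − 15.28 = 57.72 dB.
packaged HVAC unit: 74 − 20·log₁₀(8.9/2.6) = 74 − 10.69 = 63.31 dB.
CNC lathe: 92 − 20·log₁₀(34.9/2.6) = 92 − 22.56 = 69.44 dB.
Σ 10^(L/10) = 1.153e+07 → L_total = 10·log₁₀(1.153e+07) = 70.62 dB.

70.6 dB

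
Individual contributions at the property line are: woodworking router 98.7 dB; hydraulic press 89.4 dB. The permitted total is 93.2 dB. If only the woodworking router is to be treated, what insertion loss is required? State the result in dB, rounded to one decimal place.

The untreated sources together contribute 10^(89.4/10) = 8.710e+08, i.e. 89.40 dB.
The limit corresponds to 10^(93.2/10) = 2.089e+09; subtracting the fixed part leaves 1.218e+09 for the woodworking router, i.e. 90.86 dB.
So the woodworking router must be reduced from 98.7 to 90.86 dB: IL = 7.84 dB.

7.8 dB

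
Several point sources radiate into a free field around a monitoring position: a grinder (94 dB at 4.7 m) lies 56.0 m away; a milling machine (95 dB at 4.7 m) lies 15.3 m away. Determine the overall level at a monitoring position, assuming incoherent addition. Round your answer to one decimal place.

Apply inverse-square spreading to bring every level to the receiver, then sum 10^(L/10).
grinder: 94 − 20·log₁₀(56.0/4.7) = 94 − 21.52 = 72.48 dB.
milling machine: 95 − 20·log₁₀(15.3/4.7) = 95 − 10.25 = 84.75 dB.
Σ 10^(L/10) = 3.161e+08 → L_total = 10·log₁₀(3.161e+08) = 85.00 dB.

85.0 dB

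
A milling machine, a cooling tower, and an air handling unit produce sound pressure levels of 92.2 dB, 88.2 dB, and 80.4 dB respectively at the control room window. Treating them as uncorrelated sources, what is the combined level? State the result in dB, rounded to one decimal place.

93.9 dB

Incoherent sources combine by intensity addition: L_total = 10·log₁₀(Σ 10^(L_i/10)).
Σ 10^(L/10) = 10^(92.2/10) + 10^(88.2/10) + 10^(80.4/10) = 2.430e+09.
L_total = 10·log₁₀(2.430e+09) = 93.86 dB.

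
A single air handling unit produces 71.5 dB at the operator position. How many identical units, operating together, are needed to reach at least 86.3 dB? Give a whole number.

31

N identical sources give L₁ + 10·log₁₀ N, so require 10·log₁₀ N ≥ 86.3 − 71.5 = 14.8 dB.
N ≥ 10^(14.8/10) = 30.200, so N = 31.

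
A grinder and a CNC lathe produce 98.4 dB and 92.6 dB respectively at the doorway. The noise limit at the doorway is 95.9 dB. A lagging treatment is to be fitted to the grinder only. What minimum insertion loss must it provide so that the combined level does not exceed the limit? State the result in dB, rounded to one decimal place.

5.2 dB

Everything except the grinder sums to 10^(92.6/10) = 1.820e+09 in linear terms, 92.60 dB.
The limit corresponds to 10^(95.9/10) = 3.890e+09; subtracting the fixed part leaves 2.071e+09 for the grinder, i.e. 93.16 dB.
So the grinder must be reduced from 98.4 to 93.16 dB: IL = 5.24 dB.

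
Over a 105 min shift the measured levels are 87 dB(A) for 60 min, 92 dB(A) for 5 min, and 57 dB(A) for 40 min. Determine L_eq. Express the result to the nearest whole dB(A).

Weight each interval's intensity by its duration and average over T = 105 min:
Σ tᵢ·10^(Lᵢ/10) = 60·10^(87/10) + 5·10^(92/10) + 40·10^(57/10) = 3.802e+10.
L_eq = 10·log₁₀(3.802e+10/105) = 85.59 dB(A).

86 dB(A)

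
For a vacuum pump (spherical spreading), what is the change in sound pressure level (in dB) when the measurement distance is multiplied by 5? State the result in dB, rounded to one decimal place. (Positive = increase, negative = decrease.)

-14.0 dB

Point-source spreading: ΔL = −20·log₁₀(r₂/r₁).
ΔL = −20·log₁₀(5) = -13.98 dB.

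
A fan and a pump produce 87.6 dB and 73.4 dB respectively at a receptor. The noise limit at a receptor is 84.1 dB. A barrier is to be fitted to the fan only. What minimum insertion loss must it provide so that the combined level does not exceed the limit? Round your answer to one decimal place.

3.9 dB

Fixed contribution from the other source: Σ 10^(L/10) = 10^(73.4/10) = 2.188e+07 (73.40 dB).
The limit corresponds to 10^(84.1/10) = 2.570e+08; subtracting the fixed part leaves 2.352e+08 for the fan, i.e. 83.71 dB.
So the fan must be reduced from 87.6 to 83.71 dB: IL = 3.89 dB.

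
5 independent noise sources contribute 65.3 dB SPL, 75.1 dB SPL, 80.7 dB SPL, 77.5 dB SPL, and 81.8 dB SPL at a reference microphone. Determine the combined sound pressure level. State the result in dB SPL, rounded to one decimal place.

85.6 dB SPL

Incoherent sources combine by intensity addition: L_total = 10·log₁₀(Σ 10^(L_i/10)).
Σ 10^(L/10) = 10^(65.3/10) + 10^(75.1/10) + 10^(80.7/10) + 10^(77.5/10) + 10^(81.8/10) = 3.608e+08.
L_total = 10·log₁₀(3.608e+08) = 85.57 dB SPL.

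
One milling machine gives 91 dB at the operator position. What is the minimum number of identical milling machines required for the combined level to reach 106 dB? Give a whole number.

Need L₁ + 10·log₁₀ N ≥ 106, i.e. log₁₀ N ≥ 1.50.
N ≥ 10^(15.0/10) = 31.623, so N = 32.

32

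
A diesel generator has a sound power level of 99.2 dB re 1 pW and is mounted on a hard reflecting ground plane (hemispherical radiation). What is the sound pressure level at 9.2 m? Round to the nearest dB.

L_p = L_w − 10·log₁₀(2π·r²) with r = 9.2 m.
2π·r² = 531.8 m², 10·log₁₀ of that is 27.258 dB.
L_p = 99.2 − 27.258 = 71.94 dB.

72 dB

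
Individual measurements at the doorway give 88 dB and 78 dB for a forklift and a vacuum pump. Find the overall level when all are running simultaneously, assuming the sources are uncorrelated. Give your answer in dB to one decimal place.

For uncorrelated sources the intensities add, so convert each level to linear form, sum, and take 10·log₁₀ of the total.
Σ 10^(L/10) = 10^(88/10) + 10^(78/10) = 6.941e+08.
L_total = 10·log₁₀(6.941e+08) = 88.41 dB.

88.4 dB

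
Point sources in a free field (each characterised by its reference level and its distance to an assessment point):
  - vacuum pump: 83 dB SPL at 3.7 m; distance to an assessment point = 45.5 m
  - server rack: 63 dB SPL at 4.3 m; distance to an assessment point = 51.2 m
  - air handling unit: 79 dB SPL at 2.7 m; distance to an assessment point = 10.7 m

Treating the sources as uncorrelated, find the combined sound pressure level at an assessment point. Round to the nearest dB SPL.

Apply inverse-square spreading to bring every level to the receiver, then sum 10^(L/10).
vacuum pump: 83 − 20·log₁₀(45.5/3.7) = 83 − 21.80 = 61.20 dB SPL.
server rack: 63 − 20·log₁₀(51.2/4.3) = 63 − 21.52 = 41.48 dB SPL.
air handling unit: 79 − 20·log₁₀(10.7/2.7) = 79 − 11.96 = 67.04 dB SPL.
Σ 10^(L/10) = 6.391e+06 → L_total = 10·log₁₀(6.391e+06) = 68.06 dB SPL.

68 dB SPL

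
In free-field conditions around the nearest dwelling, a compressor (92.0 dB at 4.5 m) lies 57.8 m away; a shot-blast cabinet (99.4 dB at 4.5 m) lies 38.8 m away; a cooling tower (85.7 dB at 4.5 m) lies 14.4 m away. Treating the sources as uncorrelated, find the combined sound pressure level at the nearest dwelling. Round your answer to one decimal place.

Apply inverse-square spreading to bring every level to the receiver, then sum 10^(L/10).
compressor: 92.0 − 20·log₁₀(57.8/4.5) = 92.0 − 22.17 = 69.83 dB.
shot-blast cabinet: 99.4 − 20·log₁₀(38.8/4.5) = 99.4 − 18.71 = 80.69 dB.
cooling tower: 85.7 − 20·log₁₀(14.4/4.5) = 85.7 − 10.10 = 75.60 dB.
Σ 10^(L/10) = 1.630e+08 → L_total = 10·log₁₀(1.630e+08) = 82.12 dB.

82.1 dB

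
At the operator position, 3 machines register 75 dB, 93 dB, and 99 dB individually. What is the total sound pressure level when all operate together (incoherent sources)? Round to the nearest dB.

Incoherent sources combine by intensity addition: L_total = 10·log₁₀(Σ 10^(L_i/10)).
Σ 10^(L/10) = 10^(75/10) + 10^(93/10) + 10^(99/10) = 9.970e+09.
L_total = 10·log₁₀(9.970e+09) = 99.99 dB.

100 dB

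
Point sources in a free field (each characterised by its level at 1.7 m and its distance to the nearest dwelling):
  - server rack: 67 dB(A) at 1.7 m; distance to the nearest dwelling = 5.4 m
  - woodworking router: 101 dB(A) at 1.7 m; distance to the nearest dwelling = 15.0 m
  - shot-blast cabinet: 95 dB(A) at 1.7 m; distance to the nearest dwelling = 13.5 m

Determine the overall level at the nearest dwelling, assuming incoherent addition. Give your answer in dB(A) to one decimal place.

Propagate each source to the receiver with L = L_ref − 20·log₁₀(r/r_ref), then add intensities.
server rack: 67 − 20·log₁₀(5.4/1.7) = 67 − 10.04 = 56.96 dB(A).
woodworking router: 101 − 20·log₁₀(15.0/1.7) = 101 − 18.91 = 82.09 dB(A).
shot-blast cabinet: 95 − 20·log₁₀(13.5/1.7) = 95 − 18.00 = 77.00 dB(A).
Σ 10^(L/10) = 2.123e+08 → L_total = 10·log₁₀(2.123e+08) = 83.27 dB(A).

83.3 dB(A)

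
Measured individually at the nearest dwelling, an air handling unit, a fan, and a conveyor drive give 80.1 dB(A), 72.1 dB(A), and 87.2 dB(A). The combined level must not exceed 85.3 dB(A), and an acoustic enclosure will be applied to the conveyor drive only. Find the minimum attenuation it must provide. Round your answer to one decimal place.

Fixed contribution from the other sources: Σ 10^(L/10) = 10^(80.1/10) + 10^(72.1/10) = 1.185e+08 (80.74 dB(A)).
To meet 85.3 dB(A) overall, the treated conveyor drive may contribute at most 10^(85.3/10) − 1.185e+08 = 2.203e+08, i.e. 83.43 dB(A).
Required insertion loss = 87.2 − 83.43 = 3.77 dB.

3.8 dB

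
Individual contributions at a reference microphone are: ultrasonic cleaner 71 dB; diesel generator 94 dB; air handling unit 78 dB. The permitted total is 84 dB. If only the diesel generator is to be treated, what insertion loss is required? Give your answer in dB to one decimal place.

11.6 dB

Fixed contribution from the other sources: Σ 10^(L/10) = 10^(71/10) + 10^(78/10) = 7.568e+07 (78.79 dB).
The limit corresponds to 10^(84/10) = 2.512e+08; subtracting the fixed part leaves 1.755e+08 for the diesel generator, i.e. 82.44 dB.
Required insertion loss = 94 − 82.44 = 11.56 dB.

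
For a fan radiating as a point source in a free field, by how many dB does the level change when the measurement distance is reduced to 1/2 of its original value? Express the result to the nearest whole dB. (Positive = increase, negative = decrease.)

Point-source spreading: ΔL = −20·log₁₀(r₂/r₁).
ΔL = −20·log₁₀(0.5) = +6.02 dB.

+6 dB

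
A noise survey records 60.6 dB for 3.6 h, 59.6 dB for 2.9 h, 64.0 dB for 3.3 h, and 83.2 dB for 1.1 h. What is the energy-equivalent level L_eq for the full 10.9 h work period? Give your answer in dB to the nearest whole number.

74 dB

The energy average is taken in the linear domain: L_eq = 10·log₁₀[(Σ tᵢ·10^(Lᵢ/10))/T], T = 10.9 h.
Σ tᵢ·10^(Lᵢ/10) = 3.6·10^(60.6/10) + 2.9·10^(59.6/10) + 3.3·10^(64.0/10) + 1.1·10^(83.2/10) = 2.449e+08.
L_eq = 10·log₁₀(2.449e+08/10.9) = 73.52 dB.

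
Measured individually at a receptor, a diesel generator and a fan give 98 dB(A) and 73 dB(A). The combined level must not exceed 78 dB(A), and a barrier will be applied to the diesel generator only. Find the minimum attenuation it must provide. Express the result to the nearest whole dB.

22 dB

The untreated sources together contribute 10^(73/10) = 1.995e+07, i.e. 73.00 dB(A).
To meet 78 dB(A) overall, the treated diesel generator may contribute at most 10^(78/10) − 1.995e+07 = 4.314e+07, i.e. 76.35 dB(A).
Required insertion loss = 98 − 76.35 = 21.65 dB.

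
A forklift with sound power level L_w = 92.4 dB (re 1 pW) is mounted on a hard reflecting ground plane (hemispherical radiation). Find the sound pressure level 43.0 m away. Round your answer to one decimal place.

The power spreads over a hemisphere of area 2π·r², so L_p = L_w − 10·log₁₀(2π·r²).
2π·r² = 1.162e+04 m², 10·log₁₀ of that is 40.651 dB.
L_p = 92.4 − 40.651 = 51.75 dB.

51.7 dB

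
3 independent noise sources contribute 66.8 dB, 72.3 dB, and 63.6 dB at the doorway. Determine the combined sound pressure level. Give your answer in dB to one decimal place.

For uncorrelated sources the intensities add, so convert each level to linear form, sum, and take 10·log₁₀ of the total.
Σ 10^(L/10) = 10^(66.8/10) + 10^(72.3/10) + 10^(63.6/10) = 2.406e+07.
L_total = 10·log₁₀(2.406e+07) = 73.81 dB.

73.8 dB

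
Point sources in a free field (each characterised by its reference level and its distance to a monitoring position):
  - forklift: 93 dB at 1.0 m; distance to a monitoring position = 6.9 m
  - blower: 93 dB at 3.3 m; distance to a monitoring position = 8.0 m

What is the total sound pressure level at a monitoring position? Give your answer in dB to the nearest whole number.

86 dB

Propagate each source to the receiver with L = L_ref − 20·log₁₀(r/r_ref), then add intensities.
forklift: 93 − 20·log₁₀(6.9/1.0) = 93 − 16.78 = 76.22 dB.
blower: 93 − 20·log₁₀(8.0/3.3) = 93 − 7.69 = 85.31 dB.
Σ 10^(L/10) = 3.814e+08 → L_total = 10·log₁₀(3.814e+08) = 85.81 dB.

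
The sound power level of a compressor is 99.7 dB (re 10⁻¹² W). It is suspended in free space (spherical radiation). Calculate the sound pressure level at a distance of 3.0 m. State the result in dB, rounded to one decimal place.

Free-field spherical radiation: L_p = L_w − 10·log₁₀(4π·r²), r = 3.0 m.
4π·r² = 113.1 m², 10·log₁₀ of that is 20.535 dB.
L_p = 99.7 − 20.535 = 79.17 dB.

79.2 dB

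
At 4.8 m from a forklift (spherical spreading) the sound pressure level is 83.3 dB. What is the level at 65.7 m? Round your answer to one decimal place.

For a point source, L₂ = L₁ − 20·log₁₀(r₂/r₁).
L₂ = 83.3 − 20·log₁₀(65.7/4.8) = 83.3 − 22.726 = 60.57 dB.

60.6 dB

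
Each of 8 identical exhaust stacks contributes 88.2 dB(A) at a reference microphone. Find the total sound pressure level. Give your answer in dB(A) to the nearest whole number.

With 8 equal, uncorrelated contributions the intensity is 8× that of one unit, giving a rise of 10·log₁₀ 8.
L_total = 88.2 + 10·log₁₀(8) = 88.2 + 9.031 = 97.23 dB(A).

97 dB(A)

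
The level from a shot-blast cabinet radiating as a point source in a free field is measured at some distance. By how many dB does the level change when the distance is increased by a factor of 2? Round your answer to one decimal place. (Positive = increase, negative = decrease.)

Point-source spreading: ΔL = −20·log₁₀(r₂/r₁).
ΔL = −20·log₁₀(2) = -6.02 dB.

-6.0 dB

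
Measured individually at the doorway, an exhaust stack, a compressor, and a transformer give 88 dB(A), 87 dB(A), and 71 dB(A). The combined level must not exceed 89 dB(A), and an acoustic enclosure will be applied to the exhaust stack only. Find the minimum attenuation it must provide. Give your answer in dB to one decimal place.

The untreated sources together contribute 10^(87/10) + 10^(71/10) = 5.138e+08, i.e. 87.11 dB(A).
The limit corresponds to 10^(89/10) = 7.943e+08; subtracting the fixed part leaves 2.806e+08 for the exhaust stack, i.e. 84.48 dB(A).
So the exhaust stack must be reduced from 88 to 84.48 dB(A): IL = 3.52 dB.

3.5 dB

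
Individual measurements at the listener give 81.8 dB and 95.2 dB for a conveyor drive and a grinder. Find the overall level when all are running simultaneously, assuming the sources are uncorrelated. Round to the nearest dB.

95 dB

For uncorrelated sources the intensities add, so convert each level to linear form, sum, and take 10·log₁₀ of the total.
Σ 10^(L/10) = 10^(81.8/10) + 10^(95.2/10) = 3.463e+09.
L_total = 10·log₁₀(3.463e+09) = 95.39 dB.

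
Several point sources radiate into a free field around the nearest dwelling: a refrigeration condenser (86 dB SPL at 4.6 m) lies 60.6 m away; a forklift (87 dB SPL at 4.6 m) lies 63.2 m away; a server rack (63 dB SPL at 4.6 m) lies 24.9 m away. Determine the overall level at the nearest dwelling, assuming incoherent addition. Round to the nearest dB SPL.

67 dB SPL

Apply inverse-square spreading to bring every level to the receiver, then sum 10^(L/10).
refrigeration condenser: 86 − 20·log₁₀(60.6/4.6) = 86 − 22.39 = 63.61 dB SPL.
forklift: 87 − 20·log₁₀(63.2/4.6) = 87 − 22.76 = 64.24 dB SPL.
server rack: 63 − 20·log₁₀(24.9/4.6) = 63 − 14.67 = 48.33 dB SPL.
Σ 10^(L/10) = 5.017e+06 → L_total = 10·log₁₀(5.017e+06) = 67.00 dB SPL.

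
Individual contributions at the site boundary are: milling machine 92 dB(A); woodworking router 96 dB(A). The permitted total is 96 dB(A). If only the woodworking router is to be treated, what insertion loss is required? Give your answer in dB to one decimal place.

The untreated sources together contribute 10^(92/10) = 1.585e+09, i.e. 92.00 dB(A).
To meet 96 dB(A) overall, the treated woodworking router may contribute at most 10^(96/10) − 1.585e+09 = 2.396e+09, i.e. 93.80 dB(A).
So the woodworking router must be reduced from 96 to 93.80 dB(A): IL = 2.20 dB.

2.2 dB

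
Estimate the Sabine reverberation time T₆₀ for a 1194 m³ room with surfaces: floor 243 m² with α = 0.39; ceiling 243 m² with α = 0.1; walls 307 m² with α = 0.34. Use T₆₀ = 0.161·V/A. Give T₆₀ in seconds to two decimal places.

0.86 s

A = Σ Sᵢαᵢ = 243·0.39 + 243·0.1 + 307·0.34 = 223.45 m².
T₆₀ = 0.161 × 1194 / 223.45 = 0.860 s.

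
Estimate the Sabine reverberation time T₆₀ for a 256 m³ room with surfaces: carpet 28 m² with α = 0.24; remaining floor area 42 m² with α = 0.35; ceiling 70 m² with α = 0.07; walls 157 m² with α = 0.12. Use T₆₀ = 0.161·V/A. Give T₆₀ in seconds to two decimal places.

0.91 s

Total absorption A = 28·0.24 + 42·0.35 + 70·0.07 + 157·0.12 = 45.16 m² sabins.
T₆₀ = 0.161 × 256 / 45.16 = 0.913 s.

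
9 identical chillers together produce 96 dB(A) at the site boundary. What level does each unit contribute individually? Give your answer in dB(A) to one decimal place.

9 equal contributions raise the level by 10·log₁₀ 9 = 9.542 dB, so each unit alone gives 96 − 9.542.

86.5 dB(A)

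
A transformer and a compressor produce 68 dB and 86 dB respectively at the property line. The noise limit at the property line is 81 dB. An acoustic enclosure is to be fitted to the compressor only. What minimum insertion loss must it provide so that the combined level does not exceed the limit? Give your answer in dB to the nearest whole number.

5 dB

The untreated sources together contribute 10^(68/10) = 6.310e+06, i.e. 68.00 dB.
To meet 81 dB overall, the treated compressor may contribute at most 10^(81/10) − 6.310e+06 = 1.196e+08, i.e. 80.78 dB.
So the compressor must be reduced from 86 to 80.78 dB: IL = 5.22 dB.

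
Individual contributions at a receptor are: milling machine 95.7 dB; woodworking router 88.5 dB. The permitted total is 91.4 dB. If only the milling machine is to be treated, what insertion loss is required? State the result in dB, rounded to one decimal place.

The untreated sources together contribute 10^(88.5/10) = 7.079e+08, i.e. 88.50 dB.
To meet 91.4 dB overall, the treated milling machine may contribute at most 10^(91.4/10) − 7.079e+08 = 6.724e+08, i.e. 88.28 dB.
So the milling machine must be reduced from 95.7 to 88.28 dB: IL = 7.42 dB.

7.4 dB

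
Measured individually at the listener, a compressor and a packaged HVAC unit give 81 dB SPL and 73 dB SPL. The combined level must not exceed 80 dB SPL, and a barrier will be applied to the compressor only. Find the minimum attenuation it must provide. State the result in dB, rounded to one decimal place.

The untreated sources together contribute 10^(73/10) = 1.995e+07, i.e. 73.00 dB SPL.
The limit corresponds to 10^(80/10) = 1.000e+08; subtracting the fixed part leaves 8.005e+07 for the compressor, i.e. 79.03 dB SPL.
So the compressor must be reduced from 81 to 79.03 dB SPL: IL = 1.97 dB.

2.0 dB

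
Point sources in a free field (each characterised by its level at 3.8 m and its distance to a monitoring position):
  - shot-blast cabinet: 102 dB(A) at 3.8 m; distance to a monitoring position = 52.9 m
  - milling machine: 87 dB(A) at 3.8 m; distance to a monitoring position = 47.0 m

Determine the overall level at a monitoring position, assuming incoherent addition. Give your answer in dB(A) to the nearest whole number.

First find each source's level at the receiver (point-source: −20·log₁₀(r/r_ref)), then combine on an intensity basis.
shot-blast cabinet: 102 − 20·log₁₀(52.9/3.8) = 102 − 22.87 = 79.13 dB(A).
milling machine: 87 − 20·log₁₀(47.0/3.8) = 87 − 21.85 = 65.15 dB(A).
Σ 10^(L/10) = 8.506e+07 → L_total = 10·log₁₀(8.506e+07) = 79.30 dB(A).

79 dB(A)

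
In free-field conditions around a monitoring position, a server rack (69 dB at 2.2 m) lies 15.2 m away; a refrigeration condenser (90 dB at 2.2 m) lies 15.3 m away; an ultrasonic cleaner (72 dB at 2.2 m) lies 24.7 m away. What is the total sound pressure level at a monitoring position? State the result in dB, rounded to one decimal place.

73.2 dB

First find each source's level at the receiver (point-source: −20·log₁₀(r/r_ref)), then combine on an intensity basis.
server rack: 69 − 20·log₁₀(15.2/2.2) = 69 − 16.79 = 52.21 dB.
refrigeration condenser: 90 − 20·log₁₀(15.3/2.2) = 90 − 16.85 = 73.15 dB.
ultrasonic cleaner: 72 − 20·log₁₀(24.7/2.2) = 72 − 21.01 = 50.99 dB.
Σ 10^(L/10) = 2.097e+07 → L_total = 10·log₁₀(2.097e+07) = 73.22 dB.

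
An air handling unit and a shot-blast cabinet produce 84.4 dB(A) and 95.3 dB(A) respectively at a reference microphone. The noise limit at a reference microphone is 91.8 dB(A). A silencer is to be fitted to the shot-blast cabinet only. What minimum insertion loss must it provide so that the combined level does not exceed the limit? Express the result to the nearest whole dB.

The untreated sources together contribute 10^(84.4/10) = 2.754e+08, i.e. 84.40 dB(A).
The limit corresponds to 10^(91.8/10) = 1.514e+09; subtracting the fixed part leaves 1.238e+09 for the shot-blast cabinet, i.e. 90.93 dB(A).
Required insertion loss = 95.3 − 90.93 = 4.37 dB.

4 dB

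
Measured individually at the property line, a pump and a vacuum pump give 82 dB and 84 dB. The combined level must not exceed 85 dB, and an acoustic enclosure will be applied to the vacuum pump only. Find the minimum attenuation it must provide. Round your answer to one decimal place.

The untreated sources together contribute 10^(82/10) = 1.585e+08, i.e. 82.00 dB.
The limit corresponds to 10^(85/10) = 3.162e+08; subtracting the fixed part leaves 1.577e+08 for the vacuum pump, i.e. 81.98 dB.
So the vacuum pump must be reduced from 84 to 81.98 dB: IL = 2.02 dB.

2.0 dB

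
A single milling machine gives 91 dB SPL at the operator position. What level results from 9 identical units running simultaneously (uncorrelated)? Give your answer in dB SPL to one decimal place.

L_total = L₁ + 10·log₁₀ N for N identical incoherent sources.
L_total = 91 + 10·log₁₀(9) = 91 + 9.542 = 100.54 dB SPL.

100.5 dB SPL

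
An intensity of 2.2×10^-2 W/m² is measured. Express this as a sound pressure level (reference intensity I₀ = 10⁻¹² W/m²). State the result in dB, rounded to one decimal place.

Dividing by I₀ shifts the exponent by 12: I/I₀ = 2.2×10^10.
L = 10·(0.3424 + 10) = 103.42 dB.

103.4 dB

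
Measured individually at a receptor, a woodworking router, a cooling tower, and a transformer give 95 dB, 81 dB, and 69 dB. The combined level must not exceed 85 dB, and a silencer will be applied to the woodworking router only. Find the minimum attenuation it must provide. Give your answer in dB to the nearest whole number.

Fixed contribution from the other sources: Σ 10^(L/10) = 10^(81/10) + 10^(69/10) = 1.338e+08 (81.27 dB).
The limit corresponds to 10^(85/10) = 3.162e+08; subtracting the fixed part leaves 1.824e+08 for the woodworking router, i.e. 82.61 dB.
Required insertion loss = 95 − 82.61 = 12.39 dB.

12 dB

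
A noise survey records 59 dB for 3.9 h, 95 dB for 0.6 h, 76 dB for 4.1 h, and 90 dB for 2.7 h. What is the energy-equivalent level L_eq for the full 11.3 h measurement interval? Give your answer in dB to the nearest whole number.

86 dB

Weight each interval's intensity by its duration and average over T = 11.3 h:
Σ tᵢ·10^(Lᵢ/10) = 3.9·10^(59/10) + 0.6·10^(95/10) + 4.1·10^(76/10) + 2.7·10^(90/10) = 4.764e+09.
L_eq = 10·log₁₀(4.764e+09/11.3) = 86.25 dB.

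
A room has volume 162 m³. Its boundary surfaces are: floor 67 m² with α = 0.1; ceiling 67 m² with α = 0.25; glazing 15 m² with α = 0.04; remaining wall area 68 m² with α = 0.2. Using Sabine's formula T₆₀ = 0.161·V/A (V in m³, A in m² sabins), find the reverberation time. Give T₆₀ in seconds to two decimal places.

A = Σ Sᵢαᵢ = 67·0.1 + 67·0.25 + 15·0.04 + 68·0.2 = 37.65 m².
T₆₀ = 0.161 × 162 / 37.65 = 0.693 s.

0.69 s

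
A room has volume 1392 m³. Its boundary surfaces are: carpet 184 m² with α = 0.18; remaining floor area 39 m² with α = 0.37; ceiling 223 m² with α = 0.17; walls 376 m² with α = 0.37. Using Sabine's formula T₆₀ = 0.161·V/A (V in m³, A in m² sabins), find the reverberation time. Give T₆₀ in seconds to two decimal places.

1.00 s

Total absorption A = 184·0.18 + 39·0.37 + 223·0.17 + 376·0.37 = 224.58 m² sabins.
T₆₀ = 0.161·V/A = 0.161·1392/224.58 = 0.998 s.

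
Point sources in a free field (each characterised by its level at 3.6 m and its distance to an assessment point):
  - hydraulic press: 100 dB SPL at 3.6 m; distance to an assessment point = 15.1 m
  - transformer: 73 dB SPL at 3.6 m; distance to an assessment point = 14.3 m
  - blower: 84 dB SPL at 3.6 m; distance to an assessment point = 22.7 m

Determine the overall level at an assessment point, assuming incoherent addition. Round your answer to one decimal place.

87.6 dB SPL

Apply inverse-square spreading to bring every level to the receiver, then sum 10^(L/10).
hydraulic press: 100 − 20·log₁₀(15.1/3.6) = 100 − 12.45 = 87.55 dB SPL.
transformer: 73 − 20·log₁₀(14.3/3.6) = 73 − 11.98 = 61.02 dB SPL.
blower: 84 − 20·log₁₀(22.7/3.6) = 84 − 15.99 = 68.01 dB SPL.
Σ 10^(L/10) = 5.760e+08 → L_total = 10·log₁₀(5.760e+08) = 87.60 dB SPL.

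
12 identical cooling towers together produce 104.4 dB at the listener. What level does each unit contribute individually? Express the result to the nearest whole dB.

12 equal contributions raise the level by 10·log₁₀ 12 = 10.792 dB, so each unit alone gives 104.4 − 10.792.

94 dB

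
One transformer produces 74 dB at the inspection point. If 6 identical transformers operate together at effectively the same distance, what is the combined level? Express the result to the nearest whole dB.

82 dB

N identical incoherent sources raise the level by 10·log₁₀ N.
L_total = 74 + 10·log₁₀(6) = 74 + 7.782 = 81.78 dB.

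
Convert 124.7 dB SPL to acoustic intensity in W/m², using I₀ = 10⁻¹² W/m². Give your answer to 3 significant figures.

I/I₀ = 10^(124.7/10) = 2.951e+12, so I = 2.951e+12 × 10⁻¹² W/m².

2.95 W/m²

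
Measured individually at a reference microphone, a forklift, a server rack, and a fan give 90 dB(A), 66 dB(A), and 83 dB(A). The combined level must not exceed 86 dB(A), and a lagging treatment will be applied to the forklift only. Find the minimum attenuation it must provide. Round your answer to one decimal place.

Fixed contribution from the other sources: Σ 10^(L/10) = 10^(66/10) + 10^(83/10) = 2.035e+08 (83.09 dB(A)).
The limit corresponds to 10^(86/10) = 3.981e+08; subtracting the fixed part leaves 1.946e+08 for the forklift, i.e. 82.89 dB(A).
Required insertion loss = 90 − 82.89 = 7.11 dB.

7.1 dB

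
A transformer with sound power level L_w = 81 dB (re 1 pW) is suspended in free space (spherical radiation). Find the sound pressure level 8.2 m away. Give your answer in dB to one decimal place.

Free-field spherical radiation: L_p = L_w − 10·log₁₀(4π·r²), r = 8.2 m.
4π·r² = 845 m², 10·log₁₀ of that is 29.268 dB.
L_p = 81 − 29.268 = 51.73 dB.

51.7 dB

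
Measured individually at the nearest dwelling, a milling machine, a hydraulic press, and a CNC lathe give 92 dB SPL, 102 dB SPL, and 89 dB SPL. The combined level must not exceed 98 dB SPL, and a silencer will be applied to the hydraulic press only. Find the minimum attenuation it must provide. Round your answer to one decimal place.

The untreated sources together contribute 10^(92/10) + 10^(89/10) = 2.379e+09, i.e. 93.76 dB SPL.
To meet 98 dB SPL overall, the treated hydraulic press may contribute at most 10^(98/10) − 2.379e+09 = 3.930e+09, i.e. 95.94 dB SPL.
So the hydraulic press must be reduced from 102 to 95.94 dB SPL: IL = 6.06 dB.

6.1 dB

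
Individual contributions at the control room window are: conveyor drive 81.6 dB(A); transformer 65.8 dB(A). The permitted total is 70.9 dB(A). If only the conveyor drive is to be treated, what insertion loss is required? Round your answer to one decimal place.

Fixed contribution from the other source: Σ 10^(L/10) = 10^(65.8/10) = 3.802e+06 (65.80 dB(A)).
The limit corresponds to 10^(70.9/10) = 1.230e+07; subtracting the fixed part leaves 8.501e+06 for the conveyor drive, i.e. 69.29 dB(A).
So the conveyor drive must be reduced from 81.6 to 69.29 dB(A): IL = 12.31 dB.

12.3 dB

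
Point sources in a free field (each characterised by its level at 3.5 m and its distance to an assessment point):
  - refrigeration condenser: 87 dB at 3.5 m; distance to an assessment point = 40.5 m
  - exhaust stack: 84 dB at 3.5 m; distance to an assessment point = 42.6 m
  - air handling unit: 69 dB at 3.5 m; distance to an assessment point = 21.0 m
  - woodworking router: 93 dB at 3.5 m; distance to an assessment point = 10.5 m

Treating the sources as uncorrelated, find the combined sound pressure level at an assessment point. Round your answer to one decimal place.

Apply inverse-square spreading to bring every level to the receiver, then sum 10^(L/10).
refrigeration condenser: 87 − 20·log₁₀(40.5/3.5) = 87 − 21.27 = 65.73 dB.
exhaust stack: 84 − 20·log₁₀(42.6/3.5) = 84 − 21.71 = 62.29 dB.
air handling unit: 69 − 20·log₁₀(21.0/3.5) = 69 − 15.56 = 53.44 dB.
woodworking router: 93 − 20·log₁₀(10.5/3.5) = 93 − 9.54 = 83.46 dB.
Σ 10^(L/10) = 2.274e+08 → L_total = 10·log₁₀(2.274e+08) = 83.57 dB.

83.6 dB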